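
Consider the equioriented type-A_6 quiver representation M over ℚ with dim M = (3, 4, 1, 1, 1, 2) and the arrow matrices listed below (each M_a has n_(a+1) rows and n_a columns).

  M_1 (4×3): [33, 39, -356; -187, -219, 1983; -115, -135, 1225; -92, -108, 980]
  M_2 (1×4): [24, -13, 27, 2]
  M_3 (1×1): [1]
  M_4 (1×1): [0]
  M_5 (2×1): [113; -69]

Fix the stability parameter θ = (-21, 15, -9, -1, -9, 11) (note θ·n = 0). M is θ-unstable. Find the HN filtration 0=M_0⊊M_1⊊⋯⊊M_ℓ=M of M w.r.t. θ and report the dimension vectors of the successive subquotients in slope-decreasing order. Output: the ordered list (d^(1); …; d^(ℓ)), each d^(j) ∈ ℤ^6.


Barcode: M ≅ I[1,1], I[1,2], I[1,4], I[2,2]^2, I[5,6], I[6,6]. HN layers by μ_θ (5 steps, strictly decreasing):
  μ^(1)=15; μ^(2)=11; μ^(3)=5/3; μ^(4)=-9; μ^(5)=-21

((0, 3, 0, 0, 0, 0); (0, 0, 0, 0, 0, 2); (0, 1, 1, 1, 0, 0); (0, 0, 0, 0, 1, 0); (3, 0, 0, 0, 0, 0))


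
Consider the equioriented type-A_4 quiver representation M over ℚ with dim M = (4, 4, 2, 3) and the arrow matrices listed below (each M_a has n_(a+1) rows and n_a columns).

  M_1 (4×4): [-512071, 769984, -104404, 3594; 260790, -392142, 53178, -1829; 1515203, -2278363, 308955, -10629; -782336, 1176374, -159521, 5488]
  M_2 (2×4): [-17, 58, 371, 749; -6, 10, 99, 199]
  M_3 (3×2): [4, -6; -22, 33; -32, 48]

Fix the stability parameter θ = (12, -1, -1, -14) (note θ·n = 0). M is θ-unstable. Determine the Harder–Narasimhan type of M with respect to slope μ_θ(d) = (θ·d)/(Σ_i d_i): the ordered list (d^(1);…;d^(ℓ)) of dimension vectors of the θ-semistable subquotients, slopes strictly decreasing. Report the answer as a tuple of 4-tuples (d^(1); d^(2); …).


Barcode: M ≅ I[1,2]^2, I[1,3], I[1,4], I[4,4]^2. HN layers by μ_θ (4 steps, strictly decreasing):
  μ^(1)=11/2; μ^(2)=10/3; μ^(3)=-1; μ^(4)=-14

((2, 2, 0, 0); (1, 1, 1, 0); (1, 1, 1, 1); (0, 0, 0, 2))


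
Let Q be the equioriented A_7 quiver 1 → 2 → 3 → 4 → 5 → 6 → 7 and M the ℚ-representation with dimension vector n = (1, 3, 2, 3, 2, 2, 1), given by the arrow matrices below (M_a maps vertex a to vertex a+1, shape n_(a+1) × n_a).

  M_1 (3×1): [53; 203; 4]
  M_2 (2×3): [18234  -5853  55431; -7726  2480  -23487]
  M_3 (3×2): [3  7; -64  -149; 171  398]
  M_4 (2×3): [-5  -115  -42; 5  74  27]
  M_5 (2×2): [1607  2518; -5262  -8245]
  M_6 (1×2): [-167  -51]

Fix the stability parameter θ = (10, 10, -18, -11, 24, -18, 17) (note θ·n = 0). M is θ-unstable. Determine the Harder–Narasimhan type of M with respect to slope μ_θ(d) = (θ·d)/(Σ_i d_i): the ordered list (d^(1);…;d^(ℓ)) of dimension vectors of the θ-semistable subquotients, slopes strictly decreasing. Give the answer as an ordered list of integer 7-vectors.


Via rank(M_{q-1}∘⋯∘M_p): M ≅ I[1,7], I[2,2], I[2,6], I[4,4].
μ_θ-semistable layers: μ^(1)=17; μ^(2)=10; μ^(3)=3; μ^(4)=-9/4; μ^(5)=-19/3; μ^(6)=-11

((0, 0, 0, 0, 0, 0, 1); (0, 1, 0, 0, 0, 0, 0); (0, 0, 0, 0, 2, 2, 0); (1, 1, 1, 1, 0, 0, 0); (0, 1, 1, 1, 0, 0, 0); (0, 0, 0, 1, 0, 0, 0))


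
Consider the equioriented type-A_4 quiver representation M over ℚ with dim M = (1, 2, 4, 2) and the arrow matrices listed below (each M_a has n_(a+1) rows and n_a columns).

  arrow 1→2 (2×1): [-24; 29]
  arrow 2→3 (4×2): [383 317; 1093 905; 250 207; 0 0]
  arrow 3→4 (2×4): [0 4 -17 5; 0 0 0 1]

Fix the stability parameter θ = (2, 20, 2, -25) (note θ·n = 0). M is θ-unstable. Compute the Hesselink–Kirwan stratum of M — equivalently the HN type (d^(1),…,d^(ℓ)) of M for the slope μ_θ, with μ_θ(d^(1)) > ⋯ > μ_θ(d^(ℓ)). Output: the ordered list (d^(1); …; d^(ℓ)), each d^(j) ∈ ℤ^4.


Interval decomposition of M: I[1,4], I[2,3], I[3,3], I[3,4].
HN type (ℓ=4): μ^(1)=11; μ^(2)=2; μ^(3)=-1/4; μ^(4)=-23/2

((0, 1, 1, 0); (0, 0, 1, 0); (1, 1, 1, 1); (0, 0, 1, 1))


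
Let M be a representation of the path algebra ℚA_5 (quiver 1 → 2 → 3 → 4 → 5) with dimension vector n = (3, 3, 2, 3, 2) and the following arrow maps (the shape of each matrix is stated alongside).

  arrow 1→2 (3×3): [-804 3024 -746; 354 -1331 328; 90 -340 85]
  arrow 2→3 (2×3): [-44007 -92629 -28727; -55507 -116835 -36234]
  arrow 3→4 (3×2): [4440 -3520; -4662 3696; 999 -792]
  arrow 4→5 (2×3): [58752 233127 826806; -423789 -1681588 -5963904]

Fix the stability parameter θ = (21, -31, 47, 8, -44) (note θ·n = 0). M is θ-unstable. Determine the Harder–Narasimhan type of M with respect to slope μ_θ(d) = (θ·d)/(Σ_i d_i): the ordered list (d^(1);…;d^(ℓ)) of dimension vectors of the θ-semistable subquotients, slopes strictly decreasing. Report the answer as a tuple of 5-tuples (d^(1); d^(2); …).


Interval decomposition of M: I[1,1], I[1,3], I[1,4], I[2,2], I[4,5]^2.
HN type (ℓ=6): μ^(1)=47; μ^(2)=55/2; μ^(3)=21; μ^(4)=-5; μ^(5)=-18; μ^(6)=-31

((0, 0, 1, 0, 0); (0, 0, 1, 1, 0); (1, 0, 0, 0, 0); (2, 2, 0, 0, 0); (0, 0, 0, 2, 2); (0, 1, 0, 0, 0))


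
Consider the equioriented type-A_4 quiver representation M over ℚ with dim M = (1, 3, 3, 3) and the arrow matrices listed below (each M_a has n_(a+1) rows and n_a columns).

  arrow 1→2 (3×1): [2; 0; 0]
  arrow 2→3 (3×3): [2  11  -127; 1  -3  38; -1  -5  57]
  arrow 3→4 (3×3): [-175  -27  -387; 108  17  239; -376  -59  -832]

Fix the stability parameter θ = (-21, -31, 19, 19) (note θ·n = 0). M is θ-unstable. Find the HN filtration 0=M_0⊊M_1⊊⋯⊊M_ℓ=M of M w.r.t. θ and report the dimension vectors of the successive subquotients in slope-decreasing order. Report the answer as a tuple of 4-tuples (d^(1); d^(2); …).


Via rank(M_{q-1}∘⋯∘M_p): M ≅ I[1,4], I[2,4]^2.
μ_θ-semistable layers: μ^(1)=19; μ^(2)=-26; μ^(3)=-31

((0, 0, 3, 3); (1, 1, 0, 0); (0, 2, 0, 0))


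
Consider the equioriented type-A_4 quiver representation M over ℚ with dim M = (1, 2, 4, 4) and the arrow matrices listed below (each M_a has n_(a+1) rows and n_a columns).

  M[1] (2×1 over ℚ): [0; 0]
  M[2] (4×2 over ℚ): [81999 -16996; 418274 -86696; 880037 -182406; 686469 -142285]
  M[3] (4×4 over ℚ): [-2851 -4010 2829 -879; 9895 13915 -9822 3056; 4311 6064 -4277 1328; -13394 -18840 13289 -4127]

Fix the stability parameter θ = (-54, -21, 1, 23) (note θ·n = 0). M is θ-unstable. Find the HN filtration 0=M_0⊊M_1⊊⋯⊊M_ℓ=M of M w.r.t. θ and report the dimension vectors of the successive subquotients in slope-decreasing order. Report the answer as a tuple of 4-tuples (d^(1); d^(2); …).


Interval decomposition of M: I[1,1], I[2,4]^2, I[3,4]^2.
HN type (ℓ=4): μ^(1)=23; μ^(2)=1; μ^(3)=-21; μ^(4)=-54

((0, 0, 0, 4); (0, 0, 4, 0); (0, 2, 0, 0); (1, 0, 0, 0))


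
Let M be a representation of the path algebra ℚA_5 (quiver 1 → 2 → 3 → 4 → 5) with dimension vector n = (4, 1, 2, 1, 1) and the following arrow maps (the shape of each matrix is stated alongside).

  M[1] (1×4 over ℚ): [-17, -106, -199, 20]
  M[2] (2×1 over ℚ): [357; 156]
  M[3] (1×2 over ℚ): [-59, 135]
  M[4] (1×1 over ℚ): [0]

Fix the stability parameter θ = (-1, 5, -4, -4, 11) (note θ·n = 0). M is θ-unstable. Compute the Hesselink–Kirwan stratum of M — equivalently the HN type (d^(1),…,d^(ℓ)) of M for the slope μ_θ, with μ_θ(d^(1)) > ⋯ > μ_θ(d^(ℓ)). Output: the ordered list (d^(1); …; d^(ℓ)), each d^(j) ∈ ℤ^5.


Interval decomposition of M: I[1,1]^3, I[1,4], I[3,3], I[5,5].
HN type (ℓ=3): μ^(1)=11; μ^(2)=-1; μ^(3)=-4

((0, 0, 0, 0, 1); (4, 1, 1, 1, 0); (0, 0, 1, 0, 0))


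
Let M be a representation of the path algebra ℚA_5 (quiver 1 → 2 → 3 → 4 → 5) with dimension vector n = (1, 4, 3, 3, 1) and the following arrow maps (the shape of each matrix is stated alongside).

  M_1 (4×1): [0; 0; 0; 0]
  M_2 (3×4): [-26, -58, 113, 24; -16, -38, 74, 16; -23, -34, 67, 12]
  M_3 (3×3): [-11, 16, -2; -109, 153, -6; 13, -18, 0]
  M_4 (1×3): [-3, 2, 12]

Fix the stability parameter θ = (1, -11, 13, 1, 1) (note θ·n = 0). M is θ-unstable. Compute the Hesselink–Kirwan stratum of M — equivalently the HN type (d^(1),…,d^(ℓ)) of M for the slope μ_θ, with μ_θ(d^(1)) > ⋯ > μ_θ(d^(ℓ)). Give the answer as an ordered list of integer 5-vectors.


Barcode: M ≅ I[1,1], I[2,2], I[2,4]^2, I[2,5]. HN layers by μ_θ (4 steps, strictly decreasing):
  μ^(1)=7; μ^(2)=5; μ^(3)=1; μ^(4)=-11

((0, 0, 2, 2, 0); (0, 0, 1, 1, 1); (1, 0, 0, 0, 0); (0, 4, 0, 0, 0))


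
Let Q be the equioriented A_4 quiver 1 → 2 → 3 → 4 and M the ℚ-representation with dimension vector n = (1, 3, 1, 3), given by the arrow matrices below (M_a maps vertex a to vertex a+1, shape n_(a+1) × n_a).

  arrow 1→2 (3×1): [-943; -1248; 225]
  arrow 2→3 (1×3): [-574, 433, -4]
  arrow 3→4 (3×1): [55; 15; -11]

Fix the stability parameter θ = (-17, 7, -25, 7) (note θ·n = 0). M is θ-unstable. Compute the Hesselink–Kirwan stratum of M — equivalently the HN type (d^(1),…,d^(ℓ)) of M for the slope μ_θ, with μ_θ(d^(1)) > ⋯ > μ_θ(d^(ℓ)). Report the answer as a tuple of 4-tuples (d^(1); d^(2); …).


Interval decomposition of M: I[1,4], I[2,2]^2, I[4,4]^2.
HN type (ℓ=3): μ^(1)=7; μ^(2)=-9; μ^(3)=-17

((0, 2, 0, 3); (0, 1, 1, 0); (1, 0, 0, 0))


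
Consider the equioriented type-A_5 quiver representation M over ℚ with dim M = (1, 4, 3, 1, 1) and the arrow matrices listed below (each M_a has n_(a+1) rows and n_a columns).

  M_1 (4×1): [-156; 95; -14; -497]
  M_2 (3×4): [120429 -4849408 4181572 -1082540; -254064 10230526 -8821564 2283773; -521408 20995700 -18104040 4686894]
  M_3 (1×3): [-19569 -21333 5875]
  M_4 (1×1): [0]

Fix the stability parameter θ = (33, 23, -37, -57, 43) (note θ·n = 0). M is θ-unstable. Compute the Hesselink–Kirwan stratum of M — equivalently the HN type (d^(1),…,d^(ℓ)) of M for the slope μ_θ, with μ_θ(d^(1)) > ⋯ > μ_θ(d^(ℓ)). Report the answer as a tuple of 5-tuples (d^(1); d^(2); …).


Via rank(M_{q-1}∘⋯∘M_p): M ≅ I[1,4], I[2,2]^2, I[2,3], I[3,3], I[5,5].
μ_θ-semistable layers: μ^(1)=43; μ^(2)=23; μ^(3)=-7; μ^(4)=-19/2; μ^(5)=-37

((0, 0, 0, 0, 1); (0, 2, 0, 0, 0); (0, 1, 1, 0, 0); (1, 1, 1, 1, 0); (0, 0, 1, 0, 0))


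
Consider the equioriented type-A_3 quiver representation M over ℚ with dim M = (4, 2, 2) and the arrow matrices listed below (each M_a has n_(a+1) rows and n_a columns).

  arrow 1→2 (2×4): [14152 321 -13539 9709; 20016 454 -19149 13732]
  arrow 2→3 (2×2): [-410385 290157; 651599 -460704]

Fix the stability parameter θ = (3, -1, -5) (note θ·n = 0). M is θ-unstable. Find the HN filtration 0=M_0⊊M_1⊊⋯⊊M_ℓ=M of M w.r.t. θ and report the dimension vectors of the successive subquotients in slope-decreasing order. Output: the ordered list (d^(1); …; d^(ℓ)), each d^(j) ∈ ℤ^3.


Via rank(M_{q-1}∘⋯∘M_p): M ≅ I[1,1]^2, I[1,3]^2.
μ_θ-semistable layers: μ^(1)=3; μ^(2)=-1

((2, 0, 0); (2, 2, 2))


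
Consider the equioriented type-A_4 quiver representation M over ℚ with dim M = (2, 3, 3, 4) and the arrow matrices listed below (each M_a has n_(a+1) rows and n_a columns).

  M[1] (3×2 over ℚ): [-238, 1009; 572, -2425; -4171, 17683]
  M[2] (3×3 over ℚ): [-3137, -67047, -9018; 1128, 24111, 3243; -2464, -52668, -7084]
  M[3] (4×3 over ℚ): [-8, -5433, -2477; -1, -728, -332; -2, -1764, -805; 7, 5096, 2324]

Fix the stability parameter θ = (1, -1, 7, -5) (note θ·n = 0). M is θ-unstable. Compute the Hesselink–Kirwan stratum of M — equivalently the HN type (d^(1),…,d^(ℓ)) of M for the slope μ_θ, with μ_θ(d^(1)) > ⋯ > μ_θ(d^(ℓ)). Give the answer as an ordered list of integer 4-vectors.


Via rank(M_{q-1}∘⋯∘M_p): M ≅ I[1,2], I[1,4], I[2,4], I[3,4], I[4,4].
μ_θ-semistable layers: μ^(1)=1; μ^(2)=0; μ^(3)=-1; μ^(4)=-5

((0, 0, 3, 3); (2, 2, 0, 0); (0, 1, 0, 0); (0, 0, 0, 1))


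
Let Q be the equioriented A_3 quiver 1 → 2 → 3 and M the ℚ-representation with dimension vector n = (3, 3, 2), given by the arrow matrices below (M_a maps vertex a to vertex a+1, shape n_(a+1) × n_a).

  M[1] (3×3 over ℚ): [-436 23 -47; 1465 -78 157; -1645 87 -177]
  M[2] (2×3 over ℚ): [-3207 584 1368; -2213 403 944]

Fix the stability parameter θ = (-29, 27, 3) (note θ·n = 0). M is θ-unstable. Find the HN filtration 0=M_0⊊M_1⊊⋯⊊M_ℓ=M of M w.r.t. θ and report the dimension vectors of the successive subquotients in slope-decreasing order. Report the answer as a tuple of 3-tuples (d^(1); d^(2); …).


Barcode: M ≅ I[1,2], I[1,3]^2. HN layers by μ_θ (3 steps, strictly decreasing):
  μ^(1)=27; μ^(2)=15; μ^(3)=-29

((0, 1, 0); (0, 2, 2); (3, 0, 0))


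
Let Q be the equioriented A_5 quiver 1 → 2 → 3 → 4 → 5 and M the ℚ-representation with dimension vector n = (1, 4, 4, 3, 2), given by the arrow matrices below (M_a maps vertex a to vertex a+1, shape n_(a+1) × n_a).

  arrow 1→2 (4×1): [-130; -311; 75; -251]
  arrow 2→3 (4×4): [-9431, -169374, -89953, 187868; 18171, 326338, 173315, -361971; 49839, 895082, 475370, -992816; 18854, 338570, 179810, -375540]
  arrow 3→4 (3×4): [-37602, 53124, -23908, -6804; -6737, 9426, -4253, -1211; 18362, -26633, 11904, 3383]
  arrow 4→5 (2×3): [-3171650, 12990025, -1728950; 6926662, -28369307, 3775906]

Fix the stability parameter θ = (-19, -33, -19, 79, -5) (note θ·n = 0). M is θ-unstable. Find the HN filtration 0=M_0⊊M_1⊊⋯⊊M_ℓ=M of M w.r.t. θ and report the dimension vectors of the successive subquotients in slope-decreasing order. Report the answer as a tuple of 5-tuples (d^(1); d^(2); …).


Barcode: M ≅ I[1,5], I[2,3], I[2,4]^2, I[5,5]. HN layers by μ_θ (6 steps, strictly decreasing):
  μ^(1)=79; μ^(2)=37; μ^(3)=-5; μ^(4)=-19; μ^(5)=-26; μ^(6)=-33

((0, 0, 0, 2, 0); (0, 0, 0, 1, 1); (0, 0, 0, 0, 1); (0, 0, 4, 0, 0); (1, 1, 0, 0, 0); (0, 3, 0, 0, 0))


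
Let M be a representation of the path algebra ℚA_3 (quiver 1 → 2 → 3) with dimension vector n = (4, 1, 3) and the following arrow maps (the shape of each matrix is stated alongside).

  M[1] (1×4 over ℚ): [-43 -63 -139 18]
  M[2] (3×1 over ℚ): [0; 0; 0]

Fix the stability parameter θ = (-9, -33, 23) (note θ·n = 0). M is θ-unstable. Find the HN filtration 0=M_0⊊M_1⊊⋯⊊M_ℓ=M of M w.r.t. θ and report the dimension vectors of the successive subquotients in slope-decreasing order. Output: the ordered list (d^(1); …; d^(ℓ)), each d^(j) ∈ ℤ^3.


Barcode: M ≅ I[1,1]^3, I[1,2], I[3,3]^3. HN layers by μ_θ (3 steps, strictly decreasing):
  μ^(1)=23; μ^(2)=-9; μ^(3)=-21

((0, 0, 3); (3, 0, 0); (1, 1, 0))


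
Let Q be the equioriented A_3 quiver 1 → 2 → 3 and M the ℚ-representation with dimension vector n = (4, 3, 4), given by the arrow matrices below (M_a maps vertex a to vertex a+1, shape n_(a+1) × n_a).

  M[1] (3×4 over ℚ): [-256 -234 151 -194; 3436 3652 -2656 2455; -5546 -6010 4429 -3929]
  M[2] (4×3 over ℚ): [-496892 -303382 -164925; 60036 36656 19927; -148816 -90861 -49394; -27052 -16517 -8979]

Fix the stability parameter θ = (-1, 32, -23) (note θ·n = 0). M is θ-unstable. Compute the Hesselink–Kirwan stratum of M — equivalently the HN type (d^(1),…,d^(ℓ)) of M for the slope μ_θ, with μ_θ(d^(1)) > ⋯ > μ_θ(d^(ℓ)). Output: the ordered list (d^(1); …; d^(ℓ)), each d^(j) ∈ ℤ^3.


Interval decomposition of M: I[1,1], I[1,2], I[1,3]^2, I[3,3]^2.
HN type (ℓ=4): μ^(1)=32; μ^(2)=9/2; μ^(3)=-1; μ^(4)=-23

((0, 1, 0); (0, 2, 2); (4, 0, 0); (0, 0, 2))


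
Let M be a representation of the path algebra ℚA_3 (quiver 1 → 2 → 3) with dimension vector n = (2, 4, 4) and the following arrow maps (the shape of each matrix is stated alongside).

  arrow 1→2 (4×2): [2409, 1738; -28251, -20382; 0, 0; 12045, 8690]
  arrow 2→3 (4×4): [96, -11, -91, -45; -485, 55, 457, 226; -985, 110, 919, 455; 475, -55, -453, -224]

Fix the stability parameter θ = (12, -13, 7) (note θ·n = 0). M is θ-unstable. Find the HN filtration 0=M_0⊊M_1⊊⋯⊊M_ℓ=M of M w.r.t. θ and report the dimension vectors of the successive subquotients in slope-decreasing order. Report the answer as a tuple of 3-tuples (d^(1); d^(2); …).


Via rank(M_{q-1}∘⋯∘M_p): M ≅ I[1,1], I[1,2], I[2,3]^3, I[3,3].
μ_θ-semistable layers: μ^(1)=12; μ^(2)=7; μ^(3)=-1/2; μ^(4)=-13

((1, 0, 0); (0, 0, 4); (1, 1, 0); (0, 3, 0))


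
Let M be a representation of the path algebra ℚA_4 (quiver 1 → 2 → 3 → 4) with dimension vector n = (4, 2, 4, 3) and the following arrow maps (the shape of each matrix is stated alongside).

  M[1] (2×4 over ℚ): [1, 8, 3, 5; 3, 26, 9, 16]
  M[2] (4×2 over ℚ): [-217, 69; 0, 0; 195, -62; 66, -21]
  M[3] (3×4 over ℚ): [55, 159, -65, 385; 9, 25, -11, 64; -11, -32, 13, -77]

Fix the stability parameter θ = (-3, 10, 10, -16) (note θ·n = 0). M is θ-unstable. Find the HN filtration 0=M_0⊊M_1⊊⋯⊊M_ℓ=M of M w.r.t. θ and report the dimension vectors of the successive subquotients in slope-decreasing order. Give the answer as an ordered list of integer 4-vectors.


Via rank(M_{q-1}∘⋯∘M_p): M ≅ I[1,1]^2, I[1,4]^2, I[3,3], I[3,4].
μ_θ-semistable layers: μ^(1)=10; μ^(2)=4/3; μ^(3)=-3

((0, 0, 1, 0); (0, 2, 2, 2); (4, 0, 1, 1))


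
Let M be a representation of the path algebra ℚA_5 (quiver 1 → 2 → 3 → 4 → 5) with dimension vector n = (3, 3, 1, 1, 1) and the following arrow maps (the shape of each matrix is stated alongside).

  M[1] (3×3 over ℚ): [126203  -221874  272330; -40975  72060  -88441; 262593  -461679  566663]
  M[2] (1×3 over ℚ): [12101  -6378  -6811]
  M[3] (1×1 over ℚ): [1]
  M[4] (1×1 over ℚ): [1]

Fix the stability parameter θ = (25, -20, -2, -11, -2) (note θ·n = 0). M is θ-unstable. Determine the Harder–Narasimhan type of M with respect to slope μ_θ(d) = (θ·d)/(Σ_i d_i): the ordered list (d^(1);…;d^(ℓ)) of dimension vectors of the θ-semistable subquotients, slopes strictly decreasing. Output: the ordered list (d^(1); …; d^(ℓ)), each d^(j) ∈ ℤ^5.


Interval decomposition of M: I[1,2]^2, I[1,5].
HN type (ℓ=2): μ^(1)=5/2; μ^(2)=-2

((2, 2, 0, 0, 0); (1, 1, 1, 1, 1))


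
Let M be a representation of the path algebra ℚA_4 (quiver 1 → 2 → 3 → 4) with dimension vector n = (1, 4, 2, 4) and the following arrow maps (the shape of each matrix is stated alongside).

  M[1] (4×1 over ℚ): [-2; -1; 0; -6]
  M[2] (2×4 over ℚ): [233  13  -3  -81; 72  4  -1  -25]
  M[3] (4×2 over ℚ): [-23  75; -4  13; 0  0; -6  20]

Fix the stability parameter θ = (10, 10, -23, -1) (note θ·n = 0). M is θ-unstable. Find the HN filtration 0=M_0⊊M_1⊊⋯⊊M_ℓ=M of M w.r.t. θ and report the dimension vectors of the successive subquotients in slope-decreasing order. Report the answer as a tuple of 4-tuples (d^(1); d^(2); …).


Barcode: M ≅ I[1,4], I[2,2]^2, I[2,4], I[4,4]^2. HN layers by μ_θ (3 steps, strictly decreasing):
  μ^(1)=10; μ^(2)=-1; μ^(3)=-13/2

((0, 2, 0, 0); (1, 1, 1, 4); (0, 1, 1, 0))


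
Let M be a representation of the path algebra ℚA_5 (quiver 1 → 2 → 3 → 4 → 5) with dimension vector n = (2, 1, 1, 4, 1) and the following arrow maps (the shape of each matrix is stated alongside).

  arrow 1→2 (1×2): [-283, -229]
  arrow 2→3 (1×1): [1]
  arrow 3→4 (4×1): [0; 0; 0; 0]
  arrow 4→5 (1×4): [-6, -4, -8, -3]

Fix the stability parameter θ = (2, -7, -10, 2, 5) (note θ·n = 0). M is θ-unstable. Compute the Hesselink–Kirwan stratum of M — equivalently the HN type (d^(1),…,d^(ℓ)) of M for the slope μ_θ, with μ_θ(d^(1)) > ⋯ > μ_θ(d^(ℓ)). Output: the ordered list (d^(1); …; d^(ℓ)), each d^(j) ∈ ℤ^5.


Interval decomposition of M: I[1,1], I[1,3], I[4,4]^3, I[4,5].
HN type (ℓ=3): μ^(1)=5; μ^(2)=2; μ^(3)=-5

((0, 0, 0, 0, 1); (1, 0, 0, 4, 0); (1, 1, 1, 0, 0))


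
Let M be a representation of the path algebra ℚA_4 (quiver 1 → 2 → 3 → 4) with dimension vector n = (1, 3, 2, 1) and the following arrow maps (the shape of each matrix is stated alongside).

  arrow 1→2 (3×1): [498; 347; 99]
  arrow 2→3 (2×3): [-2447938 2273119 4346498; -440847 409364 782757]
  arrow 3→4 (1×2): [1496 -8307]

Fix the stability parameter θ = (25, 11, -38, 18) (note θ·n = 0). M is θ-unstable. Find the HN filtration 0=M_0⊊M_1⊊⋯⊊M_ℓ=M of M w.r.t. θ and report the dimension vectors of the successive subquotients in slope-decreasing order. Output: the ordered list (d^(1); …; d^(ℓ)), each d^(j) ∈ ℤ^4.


Interval decomposition of M: I[1,4], I[2,2], I[2,3].
HN type (ℓ=4): μ^(1)=18; μ^(2)=11; μ^(3)=-2/3; μ^(4)=-27/2

((0, 0, 0, 1); (0, 1, 0, 0); (1, 1, 1, 0); (0, 1, 1, 0))


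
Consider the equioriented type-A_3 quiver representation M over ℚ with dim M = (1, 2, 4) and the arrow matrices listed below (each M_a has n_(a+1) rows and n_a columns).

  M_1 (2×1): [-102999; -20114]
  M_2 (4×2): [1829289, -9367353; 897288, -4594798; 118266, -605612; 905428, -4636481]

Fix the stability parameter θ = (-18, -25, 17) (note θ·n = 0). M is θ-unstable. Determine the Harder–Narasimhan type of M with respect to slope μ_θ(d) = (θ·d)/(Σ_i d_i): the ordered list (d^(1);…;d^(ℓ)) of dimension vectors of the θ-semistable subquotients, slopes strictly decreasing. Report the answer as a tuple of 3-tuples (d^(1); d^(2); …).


Via rank(M_{q-1}∘⋯∘M_p): M ≅ I[1,3], I[2,3], I[3,3]^2.
μ_θ-semistable layers: μ^(1)=17; μ^(2)=-43/2; μ^(3)=-25

((0, 0, 4); (1, 1, 0); (0, 1, 0))


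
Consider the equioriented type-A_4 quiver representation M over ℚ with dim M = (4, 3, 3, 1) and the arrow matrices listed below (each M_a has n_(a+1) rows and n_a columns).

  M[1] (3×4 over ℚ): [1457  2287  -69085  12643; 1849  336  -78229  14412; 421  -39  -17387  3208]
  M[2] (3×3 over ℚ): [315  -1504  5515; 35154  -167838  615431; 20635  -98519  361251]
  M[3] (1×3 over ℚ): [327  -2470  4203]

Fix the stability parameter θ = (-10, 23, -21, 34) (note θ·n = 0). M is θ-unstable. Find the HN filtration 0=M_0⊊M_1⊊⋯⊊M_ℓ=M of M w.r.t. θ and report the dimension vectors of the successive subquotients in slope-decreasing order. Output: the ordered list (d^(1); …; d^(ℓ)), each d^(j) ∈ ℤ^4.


Barcode: M ≅ I[1,1], I[1,3]^2, I[1,4]. HN layers by μ_θ (3 steps, strictly decreasing):
  μ^(1)=34; μ^(2)=1; μ^(3)=-10

((0, 0, 0, 1); (0, 3, 3, 0); (4, 0, 0, 0))


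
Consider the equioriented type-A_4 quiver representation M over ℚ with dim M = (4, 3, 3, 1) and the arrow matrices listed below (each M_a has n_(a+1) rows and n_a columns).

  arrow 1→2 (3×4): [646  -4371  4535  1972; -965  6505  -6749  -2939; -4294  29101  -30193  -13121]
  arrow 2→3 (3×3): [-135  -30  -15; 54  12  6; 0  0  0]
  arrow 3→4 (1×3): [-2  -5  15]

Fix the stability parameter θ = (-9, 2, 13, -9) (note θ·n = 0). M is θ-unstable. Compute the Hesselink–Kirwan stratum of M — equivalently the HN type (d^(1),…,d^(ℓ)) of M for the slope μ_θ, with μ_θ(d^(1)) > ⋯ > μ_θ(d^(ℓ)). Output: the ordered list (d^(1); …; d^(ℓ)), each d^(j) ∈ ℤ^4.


Interval decomposition of M: I[1,1], I[1,2]^2, I[1,3], I[3,3], I[3,4].
HN type (ℓ=3): μ^(1)=13; μ^(2)=2; μ^(3)=-9

((0, 0, 2, 0); (0, 3, 1, 1); (4, 0, 0, 0))


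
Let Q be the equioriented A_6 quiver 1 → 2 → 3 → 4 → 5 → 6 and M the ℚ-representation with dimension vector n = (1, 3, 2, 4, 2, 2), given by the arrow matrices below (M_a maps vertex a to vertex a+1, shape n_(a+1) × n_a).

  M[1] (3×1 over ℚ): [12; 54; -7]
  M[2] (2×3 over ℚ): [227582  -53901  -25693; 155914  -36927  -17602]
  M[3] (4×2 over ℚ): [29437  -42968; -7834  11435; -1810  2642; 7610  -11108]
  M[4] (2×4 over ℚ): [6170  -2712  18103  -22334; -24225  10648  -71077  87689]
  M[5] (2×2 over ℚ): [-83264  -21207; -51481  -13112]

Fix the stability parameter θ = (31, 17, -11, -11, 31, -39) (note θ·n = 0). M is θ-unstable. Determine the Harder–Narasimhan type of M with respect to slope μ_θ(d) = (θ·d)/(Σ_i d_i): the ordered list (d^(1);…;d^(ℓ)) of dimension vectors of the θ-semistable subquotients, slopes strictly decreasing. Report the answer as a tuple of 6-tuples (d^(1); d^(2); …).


Via rank(M_{q-1}∘⋯∘M_p): M ≅ I[1,6], I[2,2], I[2,6], I[4,4]^2.
μ_θ-semistable layers: μ^(1)=17; μ^(2)=3; μ^(3)=-13/5; μ^(4)=-11

((0, 1, 0, 0, 0, 0); (1, 1, 1, 1, 1, 1); (0, 1, 1, 1, 1, 1); (0, 0, 0, 2, 0, 0))


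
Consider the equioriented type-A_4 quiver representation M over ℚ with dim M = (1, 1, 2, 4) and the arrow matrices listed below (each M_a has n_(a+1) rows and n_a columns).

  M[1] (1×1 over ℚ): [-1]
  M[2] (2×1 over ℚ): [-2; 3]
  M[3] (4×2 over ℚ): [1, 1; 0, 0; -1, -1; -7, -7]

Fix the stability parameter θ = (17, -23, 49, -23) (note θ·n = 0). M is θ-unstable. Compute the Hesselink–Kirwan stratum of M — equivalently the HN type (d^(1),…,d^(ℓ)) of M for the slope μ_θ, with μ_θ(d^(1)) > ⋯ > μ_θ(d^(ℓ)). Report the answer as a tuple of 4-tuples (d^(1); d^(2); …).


Via rank(M_{q-1}∘⋯∘M_p): M ≅ I[1,4], I[3,3], I[4,4]^3.
μ_θ-semistable layers: μ^(1)=49; μ^(2)=13; μ^(3)=-3; μ^(4)=-23

((0, 0, 1, 0); (0, 0, 1, 1); (1, 1, 0, 0); (0, 0, 0, 3))


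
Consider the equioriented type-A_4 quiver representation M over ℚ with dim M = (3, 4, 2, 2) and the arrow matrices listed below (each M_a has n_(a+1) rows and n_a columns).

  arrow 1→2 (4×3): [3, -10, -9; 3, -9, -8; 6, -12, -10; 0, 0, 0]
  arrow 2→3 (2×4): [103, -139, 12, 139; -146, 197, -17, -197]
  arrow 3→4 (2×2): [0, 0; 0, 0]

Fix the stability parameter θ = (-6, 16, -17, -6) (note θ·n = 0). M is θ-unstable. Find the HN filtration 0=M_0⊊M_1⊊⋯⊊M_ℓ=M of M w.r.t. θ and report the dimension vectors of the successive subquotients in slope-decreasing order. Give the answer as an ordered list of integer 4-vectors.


Barcode: M ≅ I[1,1], I[1,3]^2, I[2,2]^2, I[4,4]^2. HN layers by μ_θ (3 steps, strictly decreasing):
  μ^(1)=16; μ^(2)=-1/2; μ^(3)=-6

((0, 2, 0, 0); (0, 2, 2, 0); (3, 0, 0, 2))


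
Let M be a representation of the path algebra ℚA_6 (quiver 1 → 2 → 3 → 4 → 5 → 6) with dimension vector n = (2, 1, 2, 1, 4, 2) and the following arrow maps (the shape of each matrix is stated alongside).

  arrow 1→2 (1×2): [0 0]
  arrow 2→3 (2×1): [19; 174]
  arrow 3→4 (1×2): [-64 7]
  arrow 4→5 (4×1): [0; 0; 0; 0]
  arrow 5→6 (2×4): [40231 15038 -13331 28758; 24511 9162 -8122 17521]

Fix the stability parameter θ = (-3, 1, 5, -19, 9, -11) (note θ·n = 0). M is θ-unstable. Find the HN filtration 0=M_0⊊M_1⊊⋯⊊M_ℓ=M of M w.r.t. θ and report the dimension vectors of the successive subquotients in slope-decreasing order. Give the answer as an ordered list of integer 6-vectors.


Barcode: M ≅ I[1,1]^2, I[2,4], I[3,3], I[5,5]^2, I[5,6]^2. HN layers by μ_θ (5 steps, strictly decreasing):
  μ^(1)=9; μ^(2)=5; μ^(3)=-1; μ^(4)=-3; μ^(5)=-13/3

((0, 0, 0, 0, 2, 0); (0, 0, 1, 0, 0, 0); (0, 0, 0, 0, 2, 2); (2, 0, 0, 0, 0, 0); (0, 1, 1, 1, 0, 0))


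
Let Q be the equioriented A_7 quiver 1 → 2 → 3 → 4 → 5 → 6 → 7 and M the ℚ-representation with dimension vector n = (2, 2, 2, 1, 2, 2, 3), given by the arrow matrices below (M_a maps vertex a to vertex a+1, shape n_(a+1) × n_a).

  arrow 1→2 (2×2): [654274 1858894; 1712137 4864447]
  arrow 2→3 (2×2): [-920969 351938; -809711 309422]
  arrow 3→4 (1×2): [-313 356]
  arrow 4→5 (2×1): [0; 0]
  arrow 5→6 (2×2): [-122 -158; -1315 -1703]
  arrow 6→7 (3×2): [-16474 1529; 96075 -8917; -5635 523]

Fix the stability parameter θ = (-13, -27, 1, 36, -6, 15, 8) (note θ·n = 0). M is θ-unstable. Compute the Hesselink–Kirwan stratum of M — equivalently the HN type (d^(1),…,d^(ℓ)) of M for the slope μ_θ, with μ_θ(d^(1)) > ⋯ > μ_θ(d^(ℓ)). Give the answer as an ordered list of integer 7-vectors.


Barcode: M ≅ I[1,1], I[1,2], I[2,4], I[3,3], I[5,7]^2, I[7,7]. HN layers by μ_θ (8 steps, strictly decreasing):
  μ^(1)=36; μ^(2)=23/2; μ^(3)=8; μ^(4)=1; μ^(5)=-6; μ^(6)=-13; μ^(7)=-20; μ^(8)=-27

((0, 0, 0, 1, 0, 0, 0); (0, 0, 0, 0, 0, 2, 2); (0, 0, 0, 0, 0, 0, 1); (0, 0, 2, 0, 0, 0, 0); (0, 0, 0, 0, 2, 0, 0); (1, 0, 0, 0, 0, 0, 0); (1, 1, 0, 0, 0, 0, 0); (0, 1, 0, 0, 0, 0, 0))


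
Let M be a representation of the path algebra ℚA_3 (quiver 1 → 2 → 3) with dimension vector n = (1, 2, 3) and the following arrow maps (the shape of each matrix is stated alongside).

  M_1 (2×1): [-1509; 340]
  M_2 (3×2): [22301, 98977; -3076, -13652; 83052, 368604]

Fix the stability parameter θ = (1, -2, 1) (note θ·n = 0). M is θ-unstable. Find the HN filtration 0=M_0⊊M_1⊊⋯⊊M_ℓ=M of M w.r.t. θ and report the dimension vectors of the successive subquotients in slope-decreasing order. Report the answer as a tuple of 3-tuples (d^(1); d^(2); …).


Barcode: M ≅ I[1,3], I[2,2], I[3,3]^2. HN layers by μ_θ (3 steps, strictly decreasing):
  μ^(1)=1; μ^(2)=-1/2; μ^(3)=-2

((0, 0, 3); (1, 1, 0); (0, 1, 0))


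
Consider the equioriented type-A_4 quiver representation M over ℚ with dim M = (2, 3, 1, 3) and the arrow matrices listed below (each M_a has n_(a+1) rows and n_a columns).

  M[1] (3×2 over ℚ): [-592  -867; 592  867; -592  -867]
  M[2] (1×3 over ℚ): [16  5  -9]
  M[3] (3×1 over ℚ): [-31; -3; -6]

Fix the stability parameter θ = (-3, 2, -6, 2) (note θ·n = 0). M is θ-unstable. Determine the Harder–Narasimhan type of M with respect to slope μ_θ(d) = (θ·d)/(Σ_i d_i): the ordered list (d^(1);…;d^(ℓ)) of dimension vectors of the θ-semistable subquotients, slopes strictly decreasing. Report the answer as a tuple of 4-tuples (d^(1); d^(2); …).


Via rank(M_{q-1}∘⋯∘M_p): M ≅ I[1,1], I[1,4], I[2,2]^2, I[4,4]^2.
μ_θ-semistable layers: μ^(1)=2; μ^(2)=-2; μ^(3)=-3

((0, 2, 0, 3); (0, 1, 1, 0); (2, 0, 0, 0))


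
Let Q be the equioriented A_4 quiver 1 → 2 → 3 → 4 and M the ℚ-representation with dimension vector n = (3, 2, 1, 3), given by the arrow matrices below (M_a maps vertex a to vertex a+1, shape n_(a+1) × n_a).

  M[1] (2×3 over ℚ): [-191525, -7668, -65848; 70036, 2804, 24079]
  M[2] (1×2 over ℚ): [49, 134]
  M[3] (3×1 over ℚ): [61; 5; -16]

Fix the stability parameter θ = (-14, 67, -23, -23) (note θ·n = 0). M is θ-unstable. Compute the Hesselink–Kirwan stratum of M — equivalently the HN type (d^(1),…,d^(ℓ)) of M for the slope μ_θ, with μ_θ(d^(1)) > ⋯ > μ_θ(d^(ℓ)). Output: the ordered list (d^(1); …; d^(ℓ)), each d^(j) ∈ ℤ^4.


Via rank(M_{q-1}∘⋯∘M_p): M ≅ I[1,1], I[1,2], I[1,4], I[4,4]^2.
μ_θ-semistable layers: μ^(1)=67; μ^(2)=7; μ^(3)=-14; μ^(4)=-23

((0, 1, 0, 0); (0, 1, 1, 1); (3, 0, 0, 0); (0, 0, 0, 2))


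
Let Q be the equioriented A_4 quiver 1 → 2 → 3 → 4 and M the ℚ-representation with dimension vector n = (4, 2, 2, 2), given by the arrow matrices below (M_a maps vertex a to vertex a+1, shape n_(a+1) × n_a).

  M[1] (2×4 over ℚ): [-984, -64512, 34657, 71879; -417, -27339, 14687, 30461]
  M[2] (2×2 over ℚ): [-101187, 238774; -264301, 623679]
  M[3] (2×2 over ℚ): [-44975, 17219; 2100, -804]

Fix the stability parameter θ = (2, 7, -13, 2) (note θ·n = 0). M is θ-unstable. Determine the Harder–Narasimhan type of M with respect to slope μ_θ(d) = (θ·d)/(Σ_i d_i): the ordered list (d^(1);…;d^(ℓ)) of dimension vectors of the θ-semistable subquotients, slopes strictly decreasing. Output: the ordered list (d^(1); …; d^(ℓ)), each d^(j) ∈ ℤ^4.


Barcode: M ≅ I[1,1]^2, I[1,3], I[1,4], I[4,4]. HN layers by μ_θ (2 steps, strictly decreasing):
  μ^(1)=2; μ^(2)=-4/3

((2, 0, 0, 2); (2, 2, 2, 0))


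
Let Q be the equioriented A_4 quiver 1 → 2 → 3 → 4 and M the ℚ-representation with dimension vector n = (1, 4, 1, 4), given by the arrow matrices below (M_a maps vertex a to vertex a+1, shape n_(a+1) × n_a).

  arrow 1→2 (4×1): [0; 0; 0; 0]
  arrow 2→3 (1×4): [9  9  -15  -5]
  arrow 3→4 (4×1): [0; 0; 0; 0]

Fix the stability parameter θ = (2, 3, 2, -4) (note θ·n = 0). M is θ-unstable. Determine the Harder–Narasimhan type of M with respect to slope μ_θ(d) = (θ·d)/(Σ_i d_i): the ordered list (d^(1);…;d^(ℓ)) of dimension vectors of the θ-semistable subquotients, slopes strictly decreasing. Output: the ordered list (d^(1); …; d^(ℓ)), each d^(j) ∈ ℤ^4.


Barcode: M ≅ I[1,1], I[2,2]^3, I[2,3], I[4,4]^4. HN layers by μ_θ (4 steps, strictly decreasing):
  μ^(1)=3; μ^(2)=5/2; μ^(3)=2; μ^(4)=-4

((0, 3, 0, 0); (0, 1, 1, 0); (1, 0, 0, 0); (0, 0, 0, 4))


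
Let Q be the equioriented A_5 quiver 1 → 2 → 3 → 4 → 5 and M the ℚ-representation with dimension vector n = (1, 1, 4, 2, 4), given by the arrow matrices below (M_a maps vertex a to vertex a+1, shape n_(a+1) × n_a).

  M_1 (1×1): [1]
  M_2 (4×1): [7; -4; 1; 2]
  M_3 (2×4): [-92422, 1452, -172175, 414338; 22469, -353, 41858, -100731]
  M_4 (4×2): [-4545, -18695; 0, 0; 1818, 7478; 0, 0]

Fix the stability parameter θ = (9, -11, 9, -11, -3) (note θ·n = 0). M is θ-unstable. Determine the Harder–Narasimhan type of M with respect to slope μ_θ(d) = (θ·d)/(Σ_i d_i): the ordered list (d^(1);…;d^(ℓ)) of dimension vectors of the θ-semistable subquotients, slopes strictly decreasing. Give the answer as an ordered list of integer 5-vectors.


Interval decomposition of M: I[1,4], I[3,3]^2, I[3,5], I[5,5]^3.
HN type (ℓ=4): μ^(1)=9; μ^(2)=-1; μ^(3)=-5/3; μ^(4)=-3

((0, 0, 2, 0, 0); (1, 1, 1, 1, 0); (0, 0, 1, 1, 1); (0, 0, 0, 0, 3))


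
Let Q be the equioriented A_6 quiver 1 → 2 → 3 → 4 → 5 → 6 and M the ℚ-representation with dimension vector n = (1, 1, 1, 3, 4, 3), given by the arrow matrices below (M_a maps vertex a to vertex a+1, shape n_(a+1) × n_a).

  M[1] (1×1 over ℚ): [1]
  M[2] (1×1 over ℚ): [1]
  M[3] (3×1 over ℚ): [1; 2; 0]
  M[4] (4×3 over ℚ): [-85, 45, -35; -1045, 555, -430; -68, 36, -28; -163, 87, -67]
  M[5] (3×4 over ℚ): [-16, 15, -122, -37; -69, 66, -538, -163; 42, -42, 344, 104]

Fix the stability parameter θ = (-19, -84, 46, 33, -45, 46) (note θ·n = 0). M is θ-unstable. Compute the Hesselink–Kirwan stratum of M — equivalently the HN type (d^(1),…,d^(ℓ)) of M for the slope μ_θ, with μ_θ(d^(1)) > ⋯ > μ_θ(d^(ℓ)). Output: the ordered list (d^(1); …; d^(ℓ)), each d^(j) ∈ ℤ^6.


Barcode: M ≅ I[1,5], I[4,4], I[4,6], I[5,5], I[5,6], I[6,6]. HN layers by μ_θ (6 steps, strictly decreasing):
  μ^(1)=46; μ^(2)=33; μ^(3)=34/3; μ^(4)=-6; μ^(5)=-45; μ^(6)=-103/2

((0, 0, 0, 0, 0, 3); (0, 0, 0, 1, 0, 0); (0, 0, 1, 1, 1, 0); (0, 0, 0, 1, 1, 0); (0, 0, 0, 0, 2, 0); (1, 1, 0, 0, 0, 0))


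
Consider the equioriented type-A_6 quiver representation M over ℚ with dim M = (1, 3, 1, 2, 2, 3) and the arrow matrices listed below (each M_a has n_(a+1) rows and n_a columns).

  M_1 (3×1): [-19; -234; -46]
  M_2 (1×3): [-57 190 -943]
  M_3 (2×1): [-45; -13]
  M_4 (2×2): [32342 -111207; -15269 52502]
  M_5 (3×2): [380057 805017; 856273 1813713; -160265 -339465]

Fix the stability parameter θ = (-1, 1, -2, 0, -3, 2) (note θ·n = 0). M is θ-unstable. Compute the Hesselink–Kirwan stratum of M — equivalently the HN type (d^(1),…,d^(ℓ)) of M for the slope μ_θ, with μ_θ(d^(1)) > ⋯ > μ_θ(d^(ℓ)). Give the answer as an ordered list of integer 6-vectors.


Barcode: M ≅ I[1,5], I[2,2]^2, I[4,6], I[6,6]^2. HN layers by μ_θ (4 steps, strictly decreasing):
  μ^(1)=2; μ^(2)=1; μ^(3)=-1; μ^(4)=-3/2

((0, 0, 0, 0, 0, 3); (0, 2, 0, 0, 0, 0); (1, 1, 1, 1, 1, 0); (0, 0, 0, 1, 1, 0))


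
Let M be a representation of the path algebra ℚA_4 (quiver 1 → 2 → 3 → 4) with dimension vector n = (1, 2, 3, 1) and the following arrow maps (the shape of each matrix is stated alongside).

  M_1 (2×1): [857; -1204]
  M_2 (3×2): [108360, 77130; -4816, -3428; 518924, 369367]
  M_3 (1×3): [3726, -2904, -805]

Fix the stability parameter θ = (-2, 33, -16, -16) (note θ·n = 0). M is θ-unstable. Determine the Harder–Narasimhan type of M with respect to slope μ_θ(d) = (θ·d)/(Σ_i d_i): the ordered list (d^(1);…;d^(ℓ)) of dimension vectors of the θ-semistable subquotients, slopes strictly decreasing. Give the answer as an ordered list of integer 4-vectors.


Barcode: M ≅ I[1,2], I[2,4], I[3,3]^2. HN layers by μ_θ (4 steps, strictly decreasing):
  μ^(1)=33; μ^(2)=1/3; μ^(3)=-2; μ^(4)=-16

((0, 1, 0, 0); (0, 1, 1, 1); (1, 0, 0, 0); (0, 0, 2, 0))


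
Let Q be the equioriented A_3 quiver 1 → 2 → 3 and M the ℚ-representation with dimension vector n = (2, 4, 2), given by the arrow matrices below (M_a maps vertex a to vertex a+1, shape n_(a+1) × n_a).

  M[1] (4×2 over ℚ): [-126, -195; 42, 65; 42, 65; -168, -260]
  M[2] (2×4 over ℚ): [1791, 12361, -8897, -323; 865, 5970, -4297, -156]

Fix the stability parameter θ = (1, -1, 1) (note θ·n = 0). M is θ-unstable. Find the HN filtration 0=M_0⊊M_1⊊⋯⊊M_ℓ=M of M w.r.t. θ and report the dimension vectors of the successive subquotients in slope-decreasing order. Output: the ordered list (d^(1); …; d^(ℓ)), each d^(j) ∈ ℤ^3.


Barcode: M ≅ I[1,1], I[1,3], I[2,2]^2, I[2,3]. HN layers by μ_θ (3 steps, strictly decreasing):
  μ^(1)=1; μ^(2)=0; μ^(3)=-1

((1, 0, 2); (1, 1, 0); (0, 3, 0))


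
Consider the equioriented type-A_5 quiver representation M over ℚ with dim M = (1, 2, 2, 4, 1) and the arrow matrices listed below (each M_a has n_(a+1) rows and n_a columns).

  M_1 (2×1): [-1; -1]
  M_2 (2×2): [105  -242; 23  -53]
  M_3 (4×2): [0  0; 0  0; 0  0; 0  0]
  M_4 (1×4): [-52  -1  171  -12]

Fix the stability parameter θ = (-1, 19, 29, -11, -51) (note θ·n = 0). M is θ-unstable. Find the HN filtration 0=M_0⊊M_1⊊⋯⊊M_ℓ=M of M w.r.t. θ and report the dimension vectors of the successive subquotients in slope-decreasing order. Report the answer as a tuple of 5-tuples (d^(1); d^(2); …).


Via rank(M_{q-1}∘⋯∘M_p): M ≅ I[1,3], I[2,3], I[4,4]^3, I[4,5].
μ_θ-semistable layers: μ^(1)=29; μ^(2)=19; μ^(3)=-1; μ^(4)=-11; μ^(5)=-31

((0, 0, 2, 0, 0); (0, 2, 0, 0, 0); (1, 0, 0, 0, 0); (0, 0, 0, 3, 0); (0, 0, 0, 1, 1))


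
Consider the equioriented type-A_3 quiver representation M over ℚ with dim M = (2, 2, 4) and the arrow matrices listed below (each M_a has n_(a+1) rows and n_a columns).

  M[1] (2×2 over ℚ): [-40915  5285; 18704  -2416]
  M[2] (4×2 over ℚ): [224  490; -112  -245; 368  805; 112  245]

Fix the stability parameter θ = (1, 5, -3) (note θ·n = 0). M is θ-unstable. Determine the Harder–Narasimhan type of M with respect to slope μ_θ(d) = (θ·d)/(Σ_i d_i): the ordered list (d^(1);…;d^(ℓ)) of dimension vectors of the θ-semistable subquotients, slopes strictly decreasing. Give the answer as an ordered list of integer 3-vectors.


Interval decomposition of M: I[1,1], I[1,2], I[2,3], I[3,3]^3.
HN type (ℓ=3): μ^(1)=5; μ^(2)=1; μ^(3)=-3

((0, 1, 0); (2, 1, 1); (0, 0, 3))


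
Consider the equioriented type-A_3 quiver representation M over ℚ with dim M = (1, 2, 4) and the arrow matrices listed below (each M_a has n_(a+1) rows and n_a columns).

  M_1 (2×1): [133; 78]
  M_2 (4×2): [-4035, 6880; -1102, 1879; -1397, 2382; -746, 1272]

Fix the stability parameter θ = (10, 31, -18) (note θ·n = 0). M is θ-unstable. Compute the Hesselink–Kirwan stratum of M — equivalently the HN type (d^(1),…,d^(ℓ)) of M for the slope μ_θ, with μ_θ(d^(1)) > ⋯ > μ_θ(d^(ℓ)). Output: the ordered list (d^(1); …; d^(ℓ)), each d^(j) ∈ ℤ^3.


Via rank(M_{q-1}∘⋯∘M_p): M ≅ I[1,3], I[2,3], I[3,3]^2.
μ_θ-semistable layers: μ^(1)=23/3; μ^(2)=13/2; μ^(3)=-18

((1, 1, 1); (0, 1, 1); (0, 0, 2))


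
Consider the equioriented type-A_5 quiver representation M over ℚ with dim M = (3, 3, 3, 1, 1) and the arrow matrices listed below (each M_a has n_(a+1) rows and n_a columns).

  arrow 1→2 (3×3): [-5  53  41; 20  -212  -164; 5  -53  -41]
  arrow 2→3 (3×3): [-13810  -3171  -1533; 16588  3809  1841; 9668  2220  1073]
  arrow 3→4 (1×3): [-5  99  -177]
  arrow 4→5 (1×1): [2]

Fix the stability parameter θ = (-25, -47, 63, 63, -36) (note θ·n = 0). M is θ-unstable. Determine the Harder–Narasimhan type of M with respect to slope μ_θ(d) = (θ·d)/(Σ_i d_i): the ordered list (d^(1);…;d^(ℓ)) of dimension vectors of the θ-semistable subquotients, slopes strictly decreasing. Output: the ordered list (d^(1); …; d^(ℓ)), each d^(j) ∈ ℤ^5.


Via rank(M_{q-1}∘⋯∘M_p): M ≅ I[1,1]^2, I[1,5], I[2,3]^2.
μ_θ-semistable layers: μ^(1)=63; μ^(2)=30; μ^(3)=-25; μ^(4)=-36; μ^(5)=-47

((0, 0, 2, 0, 0); (0, 0, 1, 1, 1); (2, 0, 0, 0, 0); (1, 1, 0, 0, 0); (0, 2, 0, 0, 0))
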